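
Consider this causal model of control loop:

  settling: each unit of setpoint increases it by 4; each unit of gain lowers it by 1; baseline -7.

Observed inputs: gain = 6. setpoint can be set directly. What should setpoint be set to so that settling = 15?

setpoint = 7

Substituting into the settling equation gives settling = 4*setpoint - 13.
Solve 4*setpoint - 13 = 15: setpoint = (15 + 13) / 4 = 7.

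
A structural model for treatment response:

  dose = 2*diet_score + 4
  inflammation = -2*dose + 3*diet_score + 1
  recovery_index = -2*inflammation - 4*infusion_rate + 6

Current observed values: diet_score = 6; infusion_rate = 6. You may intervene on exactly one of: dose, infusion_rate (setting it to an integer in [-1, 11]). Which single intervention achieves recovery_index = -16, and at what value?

set dose = 10

Intervening on dose: with other inputs at their observed values, recovery_index = 4*dose - 56. Solving for -16 gives dose = 10, within [-1, 11].
Intervening on infusion_rate: recovery_index = -4*infusion_rate + 32. Reaching -16 requires infusion_rate = 12, outside [-1, 11].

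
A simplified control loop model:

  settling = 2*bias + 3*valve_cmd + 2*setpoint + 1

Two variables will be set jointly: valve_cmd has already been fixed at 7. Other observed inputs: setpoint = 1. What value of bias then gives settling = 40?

With valve_cmd held at 7:
Substituting into the settling equation gives settling = 2*bias + 24.
Solve 2*bias + 24 = 40: bias = (40 - 24) / 2 = 8.

bias = 8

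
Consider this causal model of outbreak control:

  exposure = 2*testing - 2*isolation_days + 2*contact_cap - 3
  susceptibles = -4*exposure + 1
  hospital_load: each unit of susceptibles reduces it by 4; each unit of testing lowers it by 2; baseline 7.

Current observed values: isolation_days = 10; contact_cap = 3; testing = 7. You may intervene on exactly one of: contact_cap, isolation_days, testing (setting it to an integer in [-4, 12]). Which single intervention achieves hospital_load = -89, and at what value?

set testing = 6

Intervening on contact_cap: hospital_load = 32*contact_cap - 155. Reaching -89 requires contact_cap = 33/16, not an integer.
Intervening on isolation_days: hospital_load = -32*isolation_days + 261. Reaching -89 requires isolation_days = 175/16, not an integer.
Intervening on testing: with other inputs at their observed values, hospital_load = 30*testing - 269. Solving for -89 gives testing = 6, within [-4, 12].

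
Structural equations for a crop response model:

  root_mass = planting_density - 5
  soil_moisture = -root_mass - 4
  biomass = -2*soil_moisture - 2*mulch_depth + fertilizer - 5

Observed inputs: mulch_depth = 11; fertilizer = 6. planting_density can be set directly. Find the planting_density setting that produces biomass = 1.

Substituting into the soil_moisture equation gives soil_moisture = -planting_density + 1.
biomass becomes 2*planting_density - 23.
Solve 2*planting_density - 23 = 1: planting_density = (1 + 23) / 2 = 12.

planting_density = 12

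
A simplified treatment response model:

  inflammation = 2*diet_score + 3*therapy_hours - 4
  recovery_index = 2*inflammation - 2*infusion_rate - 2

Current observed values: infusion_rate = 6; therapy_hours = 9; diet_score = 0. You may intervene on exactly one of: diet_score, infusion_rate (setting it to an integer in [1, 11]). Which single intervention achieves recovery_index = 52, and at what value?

Intervening on diet_score: with other inputs at their observed values, recovery_index = 4*diet_score + 32. Solving for 52 gives diet_score = 5, within [1, 11].
Intervening on infusion_rate: recovery_index = -2*infusion_rate + 44. Reaching 52 requires infusion_rate = -4, outside [1, 11].

set diet_score = 5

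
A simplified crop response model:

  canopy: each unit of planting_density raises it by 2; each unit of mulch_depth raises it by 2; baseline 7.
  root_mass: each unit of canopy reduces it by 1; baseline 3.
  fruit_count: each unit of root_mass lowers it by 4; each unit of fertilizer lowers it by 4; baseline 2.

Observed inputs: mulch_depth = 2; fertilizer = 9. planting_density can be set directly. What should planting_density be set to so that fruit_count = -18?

planting_density = -2

Substituting into the canopy equation gives canopy = 2*planting_density + 11.
Substituting into the root_mass equation gives root_mass = -2*planting_density - 8.
Substituting into the fruit_count equation gives fruit_count = 8*planting_density - 2.
Solve 8*planting_density - 2 = -18: planting_density = (-18 + 2) / 8 = -2.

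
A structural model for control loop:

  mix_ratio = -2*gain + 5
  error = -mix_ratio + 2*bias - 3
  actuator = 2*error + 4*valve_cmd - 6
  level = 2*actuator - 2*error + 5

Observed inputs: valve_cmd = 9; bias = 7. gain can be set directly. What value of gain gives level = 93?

Substituting into the error equation gives error = 2*gain + 6.
So actuator = 4*gain + 42.
So level = 4*gain + 77.
Solve 4*gain + 77 = 93: gain = (93 - 77) / 4 = 4.

gain = 4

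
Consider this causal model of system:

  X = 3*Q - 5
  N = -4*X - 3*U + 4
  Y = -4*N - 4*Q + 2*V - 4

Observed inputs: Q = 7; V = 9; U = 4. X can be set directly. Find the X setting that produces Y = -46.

Intervening on X fixes its value directly, overriding its dependence on Q.
Substituting into the N equation gives N = -4*X - 8.
Y becomes 16*X + 18.
Solve 16*X + 18 = -46: X = (-46 - 18) / 16 = -4.

X = -4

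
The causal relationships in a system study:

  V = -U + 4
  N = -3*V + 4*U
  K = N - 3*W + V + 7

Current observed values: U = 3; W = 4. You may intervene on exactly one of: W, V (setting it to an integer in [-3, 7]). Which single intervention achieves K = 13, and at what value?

set V = -3

Intervening on W: K = -3*W + 17. Reaching 13 requires W = 4/3, not an integer.
Intervening on V: with other inputs at their observed values, K = -2*V + 7. Solving for 13 gives V = -3, within [-3, 7].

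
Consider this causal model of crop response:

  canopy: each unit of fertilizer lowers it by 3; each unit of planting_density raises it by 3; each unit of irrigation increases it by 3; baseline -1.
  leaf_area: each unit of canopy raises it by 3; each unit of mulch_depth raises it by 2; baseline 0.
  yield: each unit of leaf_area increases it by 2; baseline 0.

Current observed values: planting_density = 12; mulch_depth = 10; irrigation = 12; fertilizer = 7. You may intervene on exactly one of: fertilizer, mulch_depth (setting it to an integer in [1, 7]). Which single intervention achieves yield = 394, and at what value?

set fertilizer = 4

Intervening on fertilizer: with other inputs at their observed values, yield = -18*fertilizer + 466. Solving for 394 gives fertilizer = 4, within [1, 7].
Intervening on mulch_depth: yield = 4*mulch_depth + 300. Reaching 394 requires mulch_depth = 47/2, not an integer.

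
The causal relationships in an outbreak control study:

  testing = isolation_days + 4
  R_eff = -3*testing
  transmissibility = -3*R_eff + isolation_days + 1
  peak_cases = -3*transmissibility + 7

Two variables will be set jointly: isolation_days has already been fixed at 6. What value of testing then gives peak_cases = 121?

With isolation_days held at 6:
Intervening on testing fixes its value directly, overriding its dependence on isolation_days.
Substituting into the transmissibility equation gives transmissibility = 9*testing + 7.
Substituting into the peak_cases equation gives peak_cases = -27*testing - 14.
Solve -27*testing - 14 = 121: testing = (121 + 14) / -27 = -5.

testing = -5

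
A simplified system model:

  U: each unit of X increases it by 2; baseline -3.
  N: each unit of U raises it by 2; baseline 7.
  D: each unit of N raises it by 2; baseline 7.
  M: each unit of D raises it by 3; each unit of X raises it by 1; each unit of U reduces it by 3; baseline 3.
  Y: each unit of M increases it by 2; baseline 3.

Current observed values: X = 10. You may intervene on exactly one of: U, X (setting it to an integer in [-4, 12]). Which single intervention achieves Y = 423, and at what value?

Intervening on U: Y = 18*U + 155. Reaching 423 requires U = 134/9, not an integer.
Intervening on X: with other inputs at their observed values, Y = 38*X + 81. Solving for 423 gives X = 9, within [-4, 12].

set X = 9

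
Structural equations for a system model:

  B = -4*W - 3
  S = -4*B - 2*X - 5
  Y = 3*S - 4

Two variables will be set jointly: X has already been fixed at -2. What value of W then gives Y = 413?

With X held at -2:
Substituting into the S equation gives S = 16*W + 11.
Substituting into the Y equation gives Y = 48*W + 29.
Solve 48*W + 29 = 413: W = (413 - 29) / 48 = 8.

W = 8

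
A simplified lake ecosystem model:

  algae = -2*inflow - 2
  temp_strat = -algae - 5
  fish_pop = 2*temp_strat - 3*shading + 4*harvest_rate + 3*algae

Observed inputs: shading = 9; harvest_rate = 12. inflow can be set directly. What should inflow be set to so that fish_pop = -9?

inflow = 9

Substituting into the temp_strat equation gives temp_strat = 2*inflow - 3.
Substituting into the fish_pop equation gives fish_pop = -2*inflow + 9.
Solve -2*inflow + 9 = -9: inflow = (-9 - 9) / -2 = 9.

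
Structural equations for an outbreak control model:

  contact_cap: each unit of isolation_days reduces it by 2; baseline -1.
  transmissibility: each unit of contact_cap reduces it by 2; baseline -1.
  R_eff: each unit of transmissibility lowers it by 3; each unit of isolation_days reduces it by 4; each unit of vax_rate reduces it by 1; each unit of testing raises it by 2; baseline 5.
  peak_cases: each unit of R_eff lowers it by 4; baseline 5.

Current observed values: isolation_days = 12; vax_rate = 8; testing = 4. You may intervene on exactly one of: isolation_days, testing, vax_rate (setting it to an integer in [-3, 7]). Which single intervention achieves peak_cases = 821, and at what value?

Intervening on isolation_days: peak_cases = 64*isolation_days - 3. Reaching 821 requires isolation_days = 103/8, not an integer.
Intervening on testing: with other inputs at their observed values, peak_cases = -8*testing + 797. Solving for 821 gives testing = -3, within [-3, 7].
Intervening on vax_rate: peak_cases = 4*vax_rate + 733. Reaching 821 requires vax_rate = 22, outside [-3, 7].

set testing = -3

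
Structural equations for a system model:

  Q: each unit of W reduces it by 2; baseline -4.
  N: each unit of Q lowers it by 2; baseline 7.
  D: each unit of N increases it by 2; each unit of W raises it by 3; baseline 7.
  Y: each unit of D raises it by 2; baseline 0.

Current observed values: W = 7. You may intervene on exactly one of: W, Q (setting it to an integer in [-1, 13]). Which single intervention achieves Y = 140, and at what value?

set W = 3

Intervening on W: with other inputs at their observed values, Y = 22*W + 74. Solving for 140 gives W = 3, within [-1, 13].
Intervening on Q: Y = -8*Q + 84. Reaching 140 requires Q = -7, outside [-1, 13].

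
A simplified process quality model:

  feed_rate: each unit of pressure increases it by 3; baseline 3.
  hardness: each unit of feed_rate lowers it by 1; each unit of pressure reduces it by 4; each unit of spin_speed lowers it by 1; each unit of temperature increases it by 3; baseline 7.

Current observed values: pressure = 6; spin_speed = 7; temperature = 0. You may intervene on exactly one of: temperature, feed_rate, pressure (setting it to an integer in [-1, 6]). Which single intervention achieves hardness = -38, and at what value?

set pressure = 5

Intervening on temperature: hardness = 3*temperature - 45. Reaching -38 requires temperature = 7/3, not an integer.
Intervening on feed_rate: hardness = -feed_rate - 24. Reaching -38 requires feed_rate = 14, outside [-1, 6].
Intervening on pressure: with other inputs at their observed values, hardness = -7*pressure - 3. Solving for -38 gives pressure = 5, within [-1, 6].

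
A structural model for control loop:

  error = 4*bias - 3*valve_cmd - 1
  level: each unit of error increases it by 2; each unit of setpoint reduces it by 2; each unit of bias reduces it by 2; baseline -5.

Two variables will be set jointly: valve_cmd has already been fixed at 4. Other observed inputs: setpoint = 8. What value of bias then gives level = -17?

With valve_cmd held at 4:
Substituting into the error equation gives error = 4*bias - 13.
So level = 6*bias - 47.
Solve 6*bias - 47 = -17: bias = (-17 + 47) / 6 = 5.

bias = 5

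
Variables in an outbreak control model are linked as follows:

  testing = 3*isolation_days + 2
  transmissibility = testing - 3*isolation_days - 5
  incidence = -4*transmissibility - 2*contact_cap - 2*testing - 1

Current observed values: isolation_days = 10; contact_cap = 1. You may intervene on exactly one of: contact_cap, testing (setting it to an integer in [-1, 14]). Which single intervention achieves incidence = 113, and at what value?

set testing = 4

Intervening on contact_cap: incidence = -2*contact_cap - 53. Reaching 113 requires contact_cap = -83, outside [-1, 14].
Intervening on testing: with other inputs at their observed values, incidence = -6*testing + 137. Solving for 113 gives testing = 4, within [-1, 14].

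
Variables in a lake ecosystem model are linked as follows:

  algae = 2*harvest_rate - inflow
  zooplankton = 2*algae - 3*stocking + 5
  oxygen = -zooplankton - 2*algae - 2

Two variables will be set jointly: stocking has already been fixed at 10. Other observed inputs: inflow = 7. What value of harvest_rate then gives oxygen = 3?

With stocking held at 10:
Substituting into the algae equation gives algae = 2*harvest_rate - 7.
zooplankton becomes 4*harvest_rate - 39.
oxygen becomes -8*harvest_rate + 51.
Solve -8*harvest_rate + 51 = 3: harvest_rate = (3 - 51) / -8 = 6.

harvest_rate = 6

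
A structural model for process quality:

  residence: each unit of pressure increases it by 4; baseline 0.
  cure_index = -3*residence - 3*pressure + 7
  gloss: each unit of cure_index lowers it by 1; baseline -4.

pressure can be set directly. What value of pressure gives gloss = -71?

Substituting into the cure_index equation gives cure_index = -15*pressure + 7.
Substituting into the gloss equation gives gloss = 15*pressure - 11.
Solve 15*pressure - 11 = -71: pressure = (-71 + 11) / 15 = -4.

pressure = -4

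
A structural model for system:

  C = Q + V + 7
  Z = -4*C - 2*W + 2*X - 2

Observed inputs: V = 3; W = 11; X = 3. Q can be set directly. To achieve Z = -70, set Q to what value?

Q = 3

Substituting into the C equation gives C = Q + 10.
Substituting into the Z equation gives Z = -4*Q - 58.
Solve -4*Q - 58 = -70: Q = (-70 + 58) / -4 = 3.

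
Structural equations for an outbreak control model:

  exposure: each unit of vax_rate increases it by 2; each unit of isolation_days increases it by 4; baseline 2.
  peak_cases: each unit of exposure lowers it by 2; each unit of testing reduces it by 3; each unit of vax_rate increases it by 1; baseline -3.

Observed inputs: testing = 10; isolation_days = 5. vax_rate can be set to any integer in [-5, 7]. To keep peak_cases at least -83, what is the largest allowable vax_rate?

vax_rate = 2

Substituting into the exposure equation gives exposure = 2*vax_rate + 22.
So peak_cases = -3*vax_rate - 77.
Require -3*vax_rate - 77 ≥ -83, so vax_rate ≤ 2.
The largest integer in [-5, 7] satisfying this is 2.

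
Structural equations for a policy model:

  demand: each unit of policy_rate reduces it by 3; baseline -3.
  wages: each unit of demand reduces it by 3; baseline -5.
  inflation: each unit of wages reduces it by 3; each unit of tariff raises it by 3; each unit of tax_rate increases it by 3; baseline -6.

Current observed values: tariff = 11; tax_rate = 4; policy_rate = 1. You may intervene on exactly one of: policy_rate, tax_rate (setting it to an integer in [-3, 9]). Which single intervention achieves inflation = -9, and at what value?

Intervening on policy_rate: inflation = -27*policy_rate + 27. Reaching -9 requires policy_rate = 4/3, not an integer.
Intervening on tax_rate: with other inputs at their observed values, inflation = 3*tax_rate - 12. Solving for -9 gives tax_rate = 1, within [-3, 9].

set tax_rate = 1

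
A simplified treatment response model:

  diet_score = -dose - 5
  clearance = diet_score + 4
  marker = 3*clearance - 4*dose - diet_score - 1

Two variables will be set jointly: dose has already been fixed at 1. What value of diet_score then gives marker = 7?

With dose held at 1:
Intervening on diet_score fixes its value directly, overriding its dependence on dose.
Substituting into the marker equation gives marker = 2*diet_score + 7.
Solve 2*diet_score + 7 = 7: diet_score = (7 - 7) / 2 = 0.

diet_score = 0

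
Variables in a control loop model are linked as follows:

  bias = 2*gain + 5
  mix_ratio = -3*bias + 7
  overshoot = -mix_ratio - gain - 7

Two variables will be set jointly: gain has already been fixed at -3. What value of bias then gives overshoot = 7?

bias = 6

With gain held at -3:
Intervening on bias fixes its value directly, overriding its dependence on gain.
Substituting into the overshoot equation gives overshoot = 3*bias - 11.
Solve 3*bias - 11 = 7: bias = (7 + 11) / 3 = 6.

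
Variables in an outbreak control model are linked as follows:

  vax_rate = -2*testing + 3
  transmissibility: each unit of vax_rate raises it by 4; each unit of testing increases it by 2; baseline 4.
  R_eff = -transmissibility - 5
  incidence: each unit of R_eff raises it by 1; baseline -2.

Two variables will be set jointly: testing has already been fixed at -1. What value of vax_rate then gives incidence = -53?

With testing held at -1:
Intervening on vax_rate fixes its value directly, overriding its dependence on testing.
Substituting into the transmissibility equation gives transmissibility = 4*vax_rate + 2.
Substituting into the R_eff equation gives R_eff = -4*vax_rate - 7.
This gives incidence = -4*vax_rate - 9.
Solve -4*vax_rate - 9 = -53: vax_rate = (-53 + 9) / -4 = 11.

vax_rate = 11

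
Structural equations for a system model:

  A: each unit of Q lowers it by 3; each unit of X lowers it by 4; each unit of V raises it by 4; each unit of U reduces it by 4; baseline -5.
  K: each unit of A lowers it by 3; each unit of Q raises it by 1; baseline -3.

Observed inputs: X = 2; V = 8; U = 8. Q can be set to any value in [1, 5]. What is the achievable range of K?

Substituting into the A equation gives A = -3*Q - 13.
This gives K = 10*Q + 36.
Linear in Q, so extremes are at the endpoints: Q = 1 gives K = 46; Q = 5 gives K = 86.

46 to 86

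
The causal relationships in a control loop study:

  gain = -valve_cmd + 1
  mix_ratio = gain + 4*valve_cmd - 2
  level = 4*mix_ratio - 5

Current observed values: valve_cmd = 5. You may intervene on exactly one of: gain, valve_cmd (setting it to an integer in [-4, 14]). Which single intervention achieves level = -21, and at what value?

Intervening on gain: level = 4*gain + 67. Reaching -21 requires gain = -22, outside [-4, 14].
Intervening on valve_cmd: with other inputs at their observed values, level = 12*valve_cmd - 9. Solving for -21 gives valve_cmd = -1, within [-4, 14].

set valve_cmd = -1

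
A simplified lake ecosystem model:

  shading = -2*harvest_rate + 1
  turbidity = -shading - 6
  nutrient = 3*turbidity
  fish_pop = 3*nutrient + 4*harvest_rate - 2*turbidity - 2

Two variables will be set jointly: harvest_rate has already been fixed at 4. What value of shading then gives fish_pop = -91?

With harvest_rate held at 4:
Intervening on shading fixes its value directly, overriding its dependence on harvest_rate.
Substituting into the nutrient equation gives nutrient = -3*shading - 18.
Substituting into the fish_pop equation gives fish_pop = -7*shading - 28.
Solve -7*shading - 28 = -91: shading = (-91 + 28) / -7 = 9.

shading = 9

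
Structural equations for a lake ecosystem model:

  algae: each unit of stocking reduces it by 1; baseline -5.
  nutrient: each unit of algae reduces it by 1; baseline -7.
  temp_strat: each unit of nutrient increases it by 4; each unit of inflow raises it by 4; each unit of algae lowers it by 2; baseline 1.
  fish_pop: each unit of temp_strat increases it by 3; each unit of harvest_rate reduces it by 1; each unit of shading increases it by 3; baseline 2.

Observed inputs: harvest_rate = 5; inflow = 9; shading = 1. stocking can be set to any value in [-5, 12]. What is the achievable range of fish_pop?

27 to 333

Substituting into the nutrient equation gives nutrient = stocking - 2.
So temp_strat = 6*stocking + 39.
Substituting into the fish_pop equation gives fish_pop = 18*stocking + 117.
Linear in stocking, so extremes are at the endpoints: stocking = -5 gives fish_pop = 27; stocking = 12 gives fish_pop = 333.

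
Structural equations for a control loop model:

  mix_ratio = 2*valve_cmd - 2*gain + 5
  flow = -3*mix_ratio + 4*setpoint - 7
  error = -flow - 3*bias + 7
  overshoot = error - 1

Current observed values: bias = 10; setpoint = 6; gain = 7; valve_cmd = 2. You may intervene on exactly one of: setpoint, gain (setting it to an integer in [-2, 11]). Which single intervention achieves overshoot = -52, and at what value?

set setpoint = 5

Intervening on setpoint: with other inputs at their observed values, overshoot = -4*setpoint - 32. Solving for -52 gives setpoint = 5, within [-2, 11].
Intervening on gain: overshoot = -6*gain - 14. Reaching -52 requires gain = 19/3, not an integer.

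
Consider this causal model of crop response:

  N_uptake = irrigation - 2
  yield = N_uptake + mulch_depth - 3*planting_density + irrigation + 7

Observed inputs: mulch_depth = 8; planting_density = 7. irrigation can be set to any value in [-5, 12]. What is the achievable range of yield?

Substituting into the yield equation gives yield = 2*irrigation - 8.
Linear in irrigation, so extremes are at the endpoints: irrigation = -5 gives yield = -18; irrigation = 12 gives yield = 16.

-18 to 16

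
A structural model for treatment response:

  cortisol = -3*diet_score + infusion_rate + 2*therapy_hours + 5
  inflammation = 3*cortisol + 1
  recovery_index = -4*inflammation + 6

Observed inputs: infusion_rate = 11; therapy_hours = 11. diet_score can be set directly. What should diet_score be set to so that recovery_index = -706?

Substituting into the cortisol equation gives cortisol = -3*diet_score + 38.
Substituting into the inflammation equation gives inflammation = -9*diet_score + 115.
recovery_index becomes 36*diet_score - 454.
Solve 36*diet_score - 454 = -706: diet_score = (-706 + 454) / 36 = -7.

diet_score = -7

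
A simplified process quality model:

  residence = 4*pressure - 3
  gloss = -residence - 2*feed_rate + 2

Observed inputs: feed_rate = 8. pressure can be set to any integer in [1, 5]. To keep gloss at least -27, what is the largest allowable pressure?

Substituting into the gloss equation gives gloss = -4*pressure - 11.
Require -4*pressure - 11 ≥ -27, so pressure ≤ 4.
The largest integer in [1, 5] satisfying this is 4.

pressure = 4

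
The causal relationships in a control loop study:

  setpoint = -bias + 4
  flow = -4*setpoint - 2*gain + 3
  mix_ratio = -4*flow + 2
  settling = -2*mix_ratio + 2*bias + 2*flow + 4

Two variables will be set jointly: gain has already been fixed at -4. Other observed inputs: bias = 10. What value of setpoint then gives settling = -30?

setpoint = 4

With gain held at -4:
Intervening on setpoint fixes its value directly, overriding its dependence on bias.
Substituting into the flow equation gives flow = -4*setpoint + 11.
Substituting into the mix_ratio equation gives mix_ratio = 16*setpoint - 42.
Substituting into the settling equation gives settling = -40*setpoint + 130.
Solve -40*setpoint + 130 = -30: setpoint = (-30 - 130) / -40 = 4.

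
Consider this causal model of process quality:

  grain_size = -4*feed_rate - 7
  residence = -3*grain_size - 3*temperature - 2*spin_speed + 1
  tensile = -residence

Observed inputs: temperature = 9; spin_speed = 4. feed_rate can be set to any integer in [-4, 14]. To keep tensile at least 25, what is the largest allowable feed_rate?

Substituting into the residence equation gives residence = 12*feed_rate - 13.
Substituting into the tensile equation gives tensile = -12*feed_rate + 13.
Require -12*feed_rate + 13 ≥ 25, so feed_rate ≤ -1.
The largest integer in [-4, 14] satisfying this is -1.

feed_rate = -1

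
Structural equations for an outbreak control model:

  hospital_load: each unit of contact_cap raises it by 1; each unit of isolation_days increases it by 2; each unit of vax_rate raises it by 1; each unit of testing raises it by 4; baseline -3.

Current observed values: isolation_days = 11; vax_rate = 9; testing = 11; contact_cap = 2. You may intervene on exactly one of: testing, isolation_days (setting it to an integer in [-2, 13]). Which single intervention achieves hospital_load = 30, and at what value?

Intervening on testing: with other inputs at their observed values, hospital_load = 4*testing + 30. Solving for 30 gives testing = 0, within [-2, 13].
Intervening on isolation_days: hospital_load = 2*isolation_days + 52. Reaching 30 requires isolation_days = -11, outside [-2, 13].

set testing = 0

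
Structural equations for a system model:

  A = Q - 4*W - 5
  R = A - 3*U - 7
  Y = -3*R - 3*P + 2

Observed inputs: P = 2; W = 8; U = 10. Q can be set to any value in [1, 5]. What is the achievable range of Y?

203 to 215

Substituting into the A equation gives A = Q - 37.
So R = Q - 74.
This gives Y = -3*Q + 218.
Linear in Q, so extremes are at the endpoints: Q = 1 gives Y = 215; Q = 5 gives Y = 203.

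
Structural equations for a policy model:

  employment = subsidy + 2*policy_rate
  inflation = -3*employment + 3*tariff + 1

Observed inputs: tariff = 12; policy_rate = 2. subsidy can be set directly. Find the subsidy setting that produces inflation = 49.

Substituting into the employment equation gives employment = subsidy + 4.
Substituting into the inflation equation gives inflation = -3*subsidy + 25.
Solve -3*subsidy + 25 = 49: subsidy = (49 - 25) / -3 = -8.

subsidy = -8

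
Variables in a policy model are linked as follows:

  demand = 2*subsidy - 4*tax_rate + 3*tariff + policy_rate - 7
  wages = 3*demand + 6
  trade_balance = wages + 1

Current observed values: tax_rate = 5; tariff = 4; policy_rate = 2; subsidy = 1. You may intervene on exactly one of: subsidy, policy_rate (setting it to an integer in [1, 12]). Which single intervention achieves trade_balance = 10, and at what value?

set subsidy = 7

Intervening on subsidy: with other inputs at their observed values, trade_balance = 6*subsidy - 32. Solving for 10 gives subsidy = 7, within [1, 12].
Intervening on policy_rate: trade_balance = 3*policy_rate - 32. Reaching 10 requires policy_rate = 14, outside [1, 12].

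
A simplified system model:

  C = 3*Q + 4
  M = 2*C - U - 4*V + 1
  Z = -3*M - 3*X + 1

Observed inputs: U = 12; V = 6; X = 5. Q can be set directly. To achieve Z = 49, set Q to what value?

Q = 1

Substituting into the M equation gives M = 6*Q - 27.
Substituting into the Z equation gives Z = -18*Q + 67.
Solve -18*Q + 67 = 49: Q = (49 - 67) / -18 = 1.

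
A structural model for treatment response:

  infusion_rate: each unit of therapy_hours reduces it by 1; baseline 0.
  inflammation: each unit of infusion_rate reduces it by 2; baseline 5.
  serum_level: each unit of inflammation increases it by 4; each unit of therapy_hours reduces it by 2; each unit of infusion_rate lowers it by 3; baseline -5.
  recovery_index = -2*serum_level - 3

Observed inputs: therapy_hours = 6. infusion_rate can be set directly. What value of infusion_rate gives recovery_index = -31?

Intervening on infusion_rate fixes its value directly, overriding its dependence on therapy_hours.
Substituting into the serum_level equation gives serum_level = -11*infusion_rate + 3.
Substituting into the recovery_index equation gives recovery_index = 22*infusion_rate - 9.
Solve 22*infusion_rate - 9 = -31: infusion_rate = (-31 + 9) / 22 = -1.

infusion_rate = -1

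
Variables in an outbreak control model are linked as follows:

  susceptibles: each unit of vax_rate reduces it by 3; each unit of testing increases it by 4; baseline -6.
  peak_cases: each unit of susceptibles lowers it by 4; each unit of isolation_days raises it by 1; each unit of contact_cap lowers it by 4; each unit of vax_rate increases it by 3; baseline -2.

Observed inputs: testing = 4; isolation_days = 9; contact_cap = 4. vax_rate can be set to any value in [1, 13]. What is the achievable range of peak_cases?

Substituting into the susceptibles equation gives susceptibles = -3*vax_rate + 10.
Substituting into the peak_cases equation gives peak_cases = 15*vax_rate - 49.
Linear in vax_rate, so extremes are at the endpoints: vax_rate = 1 gives peak_cases = -34; vax_rate = 13 gives peak_cases = 146.

-34 to 146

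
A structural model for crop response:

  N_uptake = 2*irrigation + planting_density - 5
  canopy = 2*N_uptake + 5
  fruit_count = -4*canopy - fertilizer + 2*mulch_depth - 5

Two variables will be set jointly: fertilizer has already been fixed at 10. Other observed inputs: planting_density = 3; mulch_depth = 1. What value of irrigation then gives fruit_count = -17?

With fertilizer held at 10:
Substituting into the N_uptake equation gives N_uptake = 2*irrigation - 2.
This gives canopy = 4*irrigation + 1.
So fruit_count = -16*irrigation - 17.
Solve -16*irrigation - 17 = -17: irrigation = (-17 + 17) / -16 = 0.

irrigation = 0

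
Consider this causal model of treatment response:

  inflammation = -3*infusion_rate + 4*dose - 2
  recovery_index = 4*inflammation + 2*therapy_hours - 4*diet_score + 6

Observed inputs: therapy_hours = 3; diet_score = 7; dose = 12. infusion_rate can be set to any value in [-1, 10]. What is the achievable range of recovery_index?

48 to 180

Substituting into the inflammation equation gives inflammation = -3*infusion_rate + 46.
Substituting into the recovery_index equation gives recovery_index = -12*infusion_rate + 168.
Linear in infusion_rate, so extremes are at the endpoints: infusion_rate = -1 gives recovery_index = 180; infusion_rate = 10 gives recovery_index = 48.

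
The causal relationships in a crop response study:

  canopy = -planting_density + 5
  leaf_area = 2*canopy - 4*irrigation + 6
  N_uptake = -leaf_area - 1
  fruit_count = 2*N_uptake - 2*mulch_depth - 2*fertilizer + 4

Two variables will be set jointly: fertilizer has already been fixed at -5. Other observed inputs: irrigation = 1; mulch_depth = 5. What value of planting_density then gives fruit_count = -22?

With fertilizer held at -5:
Substituting into the leaf_area equation gives leaf_area = -2*planting_density + 12.
So N_uptake = 2*planting_density - 13.
Substituting into the fruit_count equation gives fruit_count = 4*planting_density - 22.
Solve 4*planting_density - 22 = -22: planting_density = (-22 + 22) / 4 = 0.

planting_density = 0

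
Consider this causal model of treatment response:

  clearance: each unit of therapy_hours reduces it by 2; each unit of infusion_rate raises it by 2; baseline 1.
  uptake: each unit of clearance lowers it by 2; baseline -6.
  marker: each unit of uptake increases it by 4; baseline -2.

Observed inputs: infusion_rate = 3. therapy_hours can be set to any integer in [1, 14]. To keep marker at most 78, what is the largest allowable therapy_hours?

Substituting into the clearance equation gives clearance = -2*therapy_hours + 7.
Substituting into the uptake equation gives uptake = 4*therapy_hours - 20.
Substituting into the marker equation gives marker = 16*therapy_hours - 82.
Require 16*therapy_hours - 82 ≤ 78, so therapy_hours ≤ 10.
The largest integer in [1, 14] satisfying this is 10.

therapy_hours = 10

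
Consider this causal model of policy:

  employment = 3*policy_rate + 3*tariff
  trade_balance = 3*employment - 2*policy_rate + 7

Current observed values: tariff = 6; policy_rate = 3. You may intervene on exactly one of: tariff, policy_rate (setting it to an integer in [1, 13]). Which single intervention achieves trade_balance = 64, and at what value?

Intervening on tariff: with other inputs at their observed values, trade_balance = 9*tariff + 28. Solving for 64 gives tariff = 4, within [1, 13].
Intervening on policy_rate: trade_balance = 7*policy_rate + 61. Reaching 64 requires policy_rate = 3/7, not an integer.

set tariff = 4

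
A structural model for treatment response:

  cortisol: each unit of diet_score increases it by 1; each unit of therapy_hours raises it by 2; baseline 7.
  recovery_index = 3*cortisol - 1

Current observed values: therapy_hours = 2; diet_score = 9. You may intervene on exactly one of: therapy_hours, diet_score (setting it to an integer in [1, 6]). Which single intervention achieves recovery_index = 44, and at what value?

set diet_score = 4

Intervening on therapy_hours: recovery_index = 6*therapy_hours + 47. Reaching 44 requires therapy_hours = -1/2, not an integer.
Intervening on diet_score: with other inputs at their observed values, recovery_index = 3*diet_score + 32. Solving for 44 gives diet_score = 4, within [1, 6].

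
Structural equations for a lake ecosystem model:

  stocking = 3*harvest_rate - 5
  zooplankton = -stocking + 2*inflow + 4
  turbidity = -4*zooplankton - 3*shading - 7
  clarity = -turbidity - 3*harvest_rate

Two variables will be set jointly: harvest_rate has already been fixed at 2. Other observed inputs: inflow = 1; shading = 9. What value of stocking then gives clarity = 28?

stocking = 6

With harvest_rate held at 2:
Intervening on stocking fixes its value directly, overriding its dependence on harvest_rate.
Substituting into the zooplankton equation gives zooplankton = -stocking + 6.
turbidity becomes 4*stocking - 58.
Substituting into the clarity equation gives clarity = -4*stocking + 52.
Solve -4*stocking + 52 = 28: stocking = (28 - 52) / -4 = 6.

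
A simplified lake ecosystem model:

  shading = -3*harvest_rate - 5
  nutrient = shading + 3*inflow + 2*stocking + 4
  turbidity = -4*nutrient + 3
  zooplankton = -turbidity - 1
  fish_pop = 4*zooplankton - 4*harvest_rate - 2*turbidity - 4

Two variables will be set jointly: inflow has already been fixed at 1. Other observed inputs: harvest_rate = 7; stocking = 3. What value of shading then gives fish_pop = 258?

shading = 0

With inflow held at 1:
Intervening on shading fixes its value directly, overriding its dependence on harvest_rate.
Substituting into the nutrient equation gives nutrient = shading + 13.
turbidity becomes -4*shading - 49.
Substituting into the zooplankton equation gives zooplankton = 4*shading + 48.
Substituting into the fish_pop equation gives fish_pop = 24*shading + 258.
Solve 24*shading + 258 = 258: shading = (258 - 258) / 24 = 0.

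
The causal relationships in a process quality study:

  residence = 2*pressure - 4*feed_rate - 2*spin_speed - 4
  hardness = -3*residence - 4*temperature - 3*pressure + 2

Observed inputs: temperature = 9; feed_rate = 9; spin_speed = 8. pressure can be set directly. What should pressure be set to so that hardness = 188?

Substituting into the residence equation gives residence = 2*pressure - 56.
Substituting into the hardness equation gives hardness = -9*pressure + 134.
Solve -9*pressure + 134 = 188: pressure = (188 - 134) / -9 = -6.

pressure = -6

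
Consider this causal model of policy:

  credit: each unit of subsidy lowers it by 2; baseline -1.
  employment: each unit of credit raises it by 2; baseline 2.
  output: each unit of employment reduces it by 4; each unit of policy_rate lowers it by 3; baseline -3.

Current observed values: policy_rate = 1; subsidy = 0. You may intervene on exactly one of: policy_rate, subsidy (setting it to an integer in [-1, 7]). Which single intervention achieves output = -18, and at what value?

Intervening on policy_rate: with other inputs at their observed values, output = -3*policy_rate - 3. Solving for -18 gives policy_rate = 5, within [-1, 7].
Intervening on subsidy: output = 16*subsidy - 6. Reaching -18 requires subsidy = -3/4, not an integer.

set policy_rate = 5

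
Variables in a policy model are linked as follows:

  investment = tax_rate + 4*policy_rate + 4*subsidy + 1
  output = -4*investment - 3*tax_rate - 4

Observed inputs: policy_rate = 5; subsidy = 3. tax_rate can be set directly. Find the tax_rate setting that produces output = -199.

Substituting into the investment equation gives investment = tax_rate + 33.
So output = -7*tax_rate - 136.
Solve -7*tax_rate - 136 = -199: tax_rate = (-199 + 136) / -7 = 9.

tax_rate = 9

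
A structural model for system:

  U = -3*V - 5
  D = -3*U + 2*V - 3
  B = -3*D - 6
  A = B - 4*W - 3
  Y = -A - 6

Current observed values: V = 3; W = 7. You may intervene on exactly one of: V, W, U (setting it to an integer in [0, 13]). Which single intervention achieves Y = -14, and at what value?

Intervening on V: Y = 33*V + 67. Reaching -14 requires V = -27/11, not an integer.
Intervening on W: Y = 4*W + 138. Reaching -14 requires W = -38, outside [0, 13].
Intervening on U: with other inputs at their observed values, Y = -9*U + 40. Solving for -14 gives U = 6, within [0, 13].

set U = 6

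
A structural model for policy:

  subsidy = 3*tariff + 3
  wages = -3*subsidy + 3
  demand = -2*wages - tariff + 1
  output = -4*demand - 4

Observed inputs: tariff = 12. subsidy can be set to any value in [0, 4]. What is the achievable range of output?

-32 to 64

Intervening on subsidy fixes its value directly, overriding its dependence on tariff.
Substituting into the demand equation gives demand = 6*subsidy - 17.
This gives output = -24*subsidy + 64.
Linear in subsidy, so extremes are at the endpoints: subsidy = 0 gives output = 64; subsidy = 4 gives output = -32.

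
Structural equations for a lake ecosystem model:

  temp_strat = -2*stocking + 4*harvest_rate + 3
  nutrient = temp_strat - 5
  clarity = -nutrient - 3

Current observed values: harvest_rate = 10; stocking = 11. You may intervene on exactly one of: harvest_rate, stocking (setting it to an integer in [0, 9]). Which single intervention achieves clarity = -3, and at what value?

set harvest_rate = 6

Intervening on harvest_rate: with other inputs at their observed values, clarity = -4*harvest_rate + 21. Solving for -3 gives harvest_rate = 6, within [0, 9].
Intervening on stocking: clarity = 2*stocking - 41. Reaching -3 requires stocking = 19, outside [0, 9].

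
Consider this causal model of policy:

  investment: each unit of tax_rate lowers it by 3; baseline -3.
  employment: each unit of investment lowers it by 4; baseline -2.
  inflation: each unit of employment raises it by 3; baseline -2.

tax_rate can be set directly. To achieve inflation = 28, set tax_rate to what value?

tax_rate = 0

Substituting into the employment equation gives employment = 12*tax_rate + 10.
Substituting into the inflation equation gives inflation = 36*tax_rate + 28.
Solve 36*tax_rate + 28 = 28: tax_rate = (28 - 28) / 36 = 0.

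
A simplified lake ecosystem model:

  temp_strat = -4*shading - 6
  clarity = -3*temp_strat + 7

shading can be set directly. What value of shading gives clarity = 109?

shading = 7

Substituting into the clarity equation gives clarity = 12*shading + 25.
Solve 12*shading + 25 = 109: shading = (109 - 25) / 12 = 7.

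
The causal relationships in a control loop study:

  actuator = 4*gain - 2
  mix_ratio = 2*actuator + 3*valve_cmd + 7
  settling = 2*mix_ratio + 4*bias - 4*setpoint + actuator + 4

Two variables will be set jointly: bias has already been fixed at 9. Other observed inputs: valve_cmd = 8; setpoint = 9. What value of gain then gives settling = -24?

gain = -4

With bias held at 9:
Substituting into the mix_ratio equation gives mix_ratio = 8*gain + 27.
settling becomes 20*gain + 56.
Solve 20*gain + 56 = -24: gain = (-24 - 56) / 20 = -4.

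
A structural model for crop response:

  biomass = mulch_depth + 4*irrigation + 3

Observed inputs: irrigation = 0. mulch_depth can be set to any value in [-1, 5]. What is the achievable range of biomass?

2 to 8

Substituting into the biomass equation gives biomass = mulch_depth + 3.
Linear in mulch_depth, so extremes are at the endpoints: mulch_depth = -1 gives biomass = 2; mulch_depth = 5 gives biomass = 8.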